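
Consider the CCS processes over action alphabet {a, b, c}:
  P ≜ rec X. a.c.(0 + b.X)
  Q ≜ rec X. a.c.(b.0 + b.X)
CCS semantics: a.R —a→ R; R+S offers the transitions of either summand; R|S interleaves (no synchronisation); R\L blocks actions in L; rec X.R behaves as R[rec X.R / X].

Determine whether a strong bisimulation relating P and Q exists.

LTS(P): 3 reachable states
  p0 = rec X. a.c.(0 + b.X) | =a=> p1
  p1 = c.(0 + b.(rec X. a.c.(0 + b.X))) | =c=> p2
  p2 = 0 + b.(rec X. a.c.(0 + b.X)) | =b=> p0
LTS(Q): 4 reachable states
  q0 = rec X. a.c.(b.0 + b.X) | =a=> q1
  q1 = c.(b.0 + b.(rec X. a.c.(b.0 + b.X))) | =c=> q2
  q2 = b.0 + b.(rec X. a.c.(b.0 + b.X)) | =b=> q0, =b=> q3
  q3 = 0 | stopped
Bisimilarity quotient blocks:
  B0 = {p0}
  B1 = {p1}
  B2 = {p2}
  B3 = {q0}
  B4 = {q1}
  B5 = {q2}
  B6 = {q3}
p0 ∈ B0, q0 ∈ B3 → different blocks

P ≁ Q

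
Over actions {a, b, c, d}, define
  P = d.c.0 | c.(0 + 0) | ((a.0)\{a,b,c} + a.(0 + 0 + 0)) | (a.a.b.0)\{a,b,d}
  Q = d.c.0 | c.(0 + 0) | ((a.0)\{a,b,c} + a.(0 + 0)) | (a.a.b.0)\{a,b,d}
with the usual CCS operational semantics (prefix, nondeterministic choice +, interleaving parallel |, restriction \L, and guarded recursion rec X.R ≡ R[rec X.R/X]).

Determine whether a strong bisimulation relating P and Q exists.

Reachable graph of P (12 states):
  s0 = d.c.0 | c.(0 + 0) | ((a.0)\{a,b,c} + a.(0 + 0 + 0)) | (a.a.b.0)\{a,b,d} → --a--▸ s1, --c--▸ s2, --d--▸ s3
  s1 = d.c.0 | c.(0 + 0) | (0 + 0 + 0) | (a.a.b.0)\{a,b,d} → --c--▸ s4, --d--▸ s5
  s2 = d.c.0 | (0 + 0) | ((a.0)\{a,b,c} + a.(0 + 0 + 0)) | (a.a.b.0)\{a,b,d} → --a--▸ s4, --d--▸ s6
  s3 = c.0 | c.(0 + 0) | ((a.0)\{a,b,c} + a.(0 + 0 + 0)) | (a.a.b.0)\{a,b,d} → --a--▸ s5, --c--▸ s6, --c--▸ s7
  s4 = d.c.0 | (0 + 0) | (0 + 0 + 0) | (a.a.b.0)\{a,b,d} → --d--▸ s8
  s5 = c.0 | c.(0 + 0) | (0 + 0 + 0) | (a.a.b.0)\{a,b,d} → --c--▸ s8, --c--▸ s9
  s6 = c.0 | (0 + 0) | ((a.0)\{a,b,c} + a.(0 + 0 + 0)) | (a.a.b.0)\{a,b,d} → --a--▸ s8, --c--▸ s10
  s7 = 0 | c.(0 + 0) | ((a.0)\{a,b,c} + a.(0 + 0 + 0)) | (a.a.b.0)\{a,b,d} → --a--▸ s9, --c--▸ s10
  s8 = c.0 | (0 + 0) | (0 + 0 + 0) | (a.a.b.0)\{a,b,d} → --c--▸ s11
  s9 = 0 | c.(0 + 0) | (0 + 0 + 0) | (a.a.b.0)\{a,b,d} → --c--▸ s11
  s10 = 0 | (0 + 0) | ((a.0)\{a,b,c} + a.(0 + 0 + 0)) | (a.a.b.0)\{a,b,d} → --a--▸ s11
  s11 = 0 | (0 + 0) | (0 + 0 + 0) | (a.a.b.0)\{a,b,d} → ∅
Reachable graph of Q (12 states):
  t0 = d.c.0 | c.(0 + 0) | ((a.0)\{a,b,c} + a.(0 + 0)) | (a.a.b.0)\{a,b,d} → --a--▸ t1, --c--▸ t2, --d--▸ t3
  t1 = d.c.0 | c.(0 + 0) | (0 + 0) | (a.a.b.0)\{a,b,d} → --c--▸ t4, --d--▸ t5
  t2 = d.c.0 | (0 + 0) | ((a.0)\{a,b,c} + a.(0 + 0)) | (a.a.b.0)\{a,b,d} → --a--▸ t4, --d--▸ t6
  t3 = c.0 | c.(0 + 0) | ((a.0)\{a,b,c} + a.(0 + 0)) | (a.a.b.0)\{a,b,d} → --a--▸ t5, --c--▸ t6, --c--▸ t7
  t4 = d.c.0 | (0 + 0) | (0 + 0) | (a.a.b.0)\{a,b,d} → --d--▸ t8
  t5 = c.0 | c.(0 + 0) | (0 + 0) | (a.a.b.0)\{a,b,d} → --c--▸ t8, --c--▸ t9
  t6 = c.0 | (0 + 0) | ((a.0)\{a,b,c} + a.(0 + 0)) | (a.a.b.0)\{a,b,d} → --a--▸ t8, --c--▸ t10
  t7 = 0 | c.(0 + 0) | ((a.0)\{a,b,c} + a.(0 + 0)) | (a.a.b.0)\{a,b,d} → --a--▸ t9, --c--▸ t10
  t8 = c.0 | (0 + 0) | (0 + 0) | (a.a.b.0)\{a,b,d} → --c--▸ t11
  t9 = 0 | c.(0 + 0) | (0 + 0) | (a.a.b.0)\{a,b,d} → --c--▸ t11
  t10 = 0 | (0 + 0) | ((a.0)\{a,b,c} + a.(0 + 0)) | (a.a.b.0)\{a,b,d} → --a--▸ t11
  t11 = 0 | (0 + 0) | (0 + 0) | (a.a.b.0)\{a,b,d} → ∅
Bisimilarity quotient blocks:
  B0 = {s0, t0}
  B1 = {s1, t1}
  B2 = {s5, t5}
  B3 = {s8, s9, t8, t9}
  B4 = {s11, t11}
  B5 = {s4, t4}
  B6 = {s3, t3}
  B7 = {s6, s7, t6, t7}
  B8 = {s10, t10}
  B9 = {s2, t2}
s0 ∈ B0, t0 ∈ B0 → same block

YES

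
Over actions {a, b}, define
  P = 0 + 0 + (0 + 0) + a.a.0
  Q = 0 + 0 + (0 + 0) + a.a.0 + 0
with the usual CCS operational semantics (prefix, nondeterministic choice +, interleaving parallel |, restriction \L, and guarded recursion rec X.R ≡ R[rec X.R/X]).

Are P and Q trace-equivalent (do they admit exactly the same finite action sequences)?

P's transition system — 3 states:
  u0 = 0 + 0 + (0 + 0) + a.a.0 → —a→ u1
  u1 = a.0 → —a→ u2
  u2 = 0 → ·
Q's transition system — 3 states:
  v0 = 0 + 0 + (0 + 0) + a.a.0 + 0 → —a→ v1
  v1 = a.0 → —a→ v2
  v2 = 0 → ·
Bisimilarity quotient blocks:
  B0 = {u0, v0}
  B1 = {u1, v1}
  B2 = {u2, v2}
u0 ∈ B0, v0 ∈ B0 → same block
Bisimilar ⇒ trace-equivalent.

trace-equivalent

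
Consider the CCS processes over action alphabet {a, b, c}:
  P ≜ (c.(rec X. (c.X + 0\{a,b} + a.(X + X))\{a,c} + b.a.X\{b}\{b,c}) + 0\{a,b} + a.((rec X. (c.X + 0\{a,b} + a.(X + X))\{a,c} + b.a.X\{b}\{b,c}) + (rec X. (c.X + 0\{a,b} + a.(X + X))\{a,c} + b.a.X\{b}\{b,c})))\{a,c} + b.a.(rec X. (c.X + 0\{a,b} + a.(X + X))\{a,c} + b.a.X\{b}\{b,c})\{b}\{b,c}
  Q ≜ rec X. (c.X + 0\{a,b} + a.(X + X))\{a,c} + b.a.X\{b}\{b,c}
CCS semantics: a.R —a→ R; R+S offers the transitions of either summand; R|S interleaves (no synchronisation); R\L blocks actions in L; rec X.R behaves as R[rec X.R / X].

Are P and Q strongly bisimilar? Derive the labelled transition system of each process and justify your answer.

P's transition system — 3 states:
  p0 = (c.(rec X. (c.X + 0\{a,b} + a.(X + X))\{a,c} + b.a.X\{b}\{b,c}) + 0\{a,b} + a.((rec X. (c.X + 0\{a,b} + a.(X + X))\{a,c} + b.a.X\{b}\{b,c}) + (rec X. (c.X + 0\{a,b} + a.(X + X))\{a,c} + b.a.X\{b}\{b,c})))\{a,c} + b.a.(rec X. (c.X + 0\{a,b} + a.(X + X))\{a,c} + b.a.X\{b}\{b,c})\{b}\{b,c} has moves -b-> p1
  p1 = a.(rec X. (c.X + 0\{a,b} + a.(X + X))\{a,c} + b.a.X\{b}\{b,c})\{b}\{b,c} has moves -a-> p2
  p2 = (rec X. (c.X + 0\{a,b} + a.(X + X))\{a,c} + b.a.X\{b}\{b,c})\{b}\{b,c} has moves (no moves)
Q's transition system — 3 states:
  q0 = rec X. (c.X + 0\{a,b} + a.(X + X))\{a,c} + b.a.X\{b}\{b,c} has moves -b-> q1
  q1 = a.(rec X. (c.X + 0\{a,b} + a.(X + X))\{a,c} + b.a.X\{b}\{b,c})\{b}\{b,c} has moves -a-> q2
  q2 = (rec X. (c.X + 0\{a,b} + a.(X + X))\{a,c} + b.a.X\{b}\{b,c})\{b}\{b,c} has moves (no moves)
Coarsest stable partition (strong bisimilarity classes):
  B0 = {p0, q0}
  B1 = {p1, q1}
  B2 = {p2, q2}
p0 ∈ B0, q0 ∈ B0 → same block

YES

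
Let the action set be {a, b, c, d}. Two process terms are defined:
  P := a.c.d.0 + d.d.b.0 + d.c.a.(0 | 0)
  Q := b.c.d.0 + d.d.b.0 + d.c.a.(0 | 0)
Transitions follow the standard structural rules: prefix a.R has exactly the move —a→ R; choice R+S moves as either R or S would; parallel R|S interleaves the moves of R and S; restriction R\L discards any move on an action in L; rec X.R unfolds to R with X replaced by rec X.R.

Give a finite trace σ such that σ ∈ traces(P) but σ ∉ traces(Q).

a

LTS(P): 9 reachable states
  u0 = a.c.d.0 + d.d.b.0 + d.c.a.(0 | 0) | —a→ u1, —d→ u2, —d→ u3
  u1 = c.d.0 | —c→ u4
  u2 = c.a.(0 | 0) | —c→ u5
  u3 = d.b.0 | —d→ u6
  u4 = d.0 | —d→ u7
  u5 = a.(0 | 0) | —a→ u8
  u6 = b.0 | —b→ u7
  u7 = 0 | deadlocked
  u8 = 0 | 0 | deadlocked
LTS(Q): 9 reachable states
  v0 = b.c.d.0 + d.d.b.0 + d.c.a.(0 | 0) | —b→ v1, —d→ v2, —d→ v3
  v1 = c.d.0 | —c→ v4
  v2 = c.a.(0 | 0) | —c→ v5
  v3 = d.b.0 | —d→ v6
  v4 = d.0 | —d→ v7
  v5 = a.(0 | 0) | —a→ v8
  v6 = b.0 | —b→ v7
  v7 = 0 | deadlocked
  v8 = 0 | 0 | deadlocked
Executing a from P (initial set {u0}):
  [1] a ⇒ {u1}
  P completes σ.
Executing a from Q (initial set {v0}):
  [1] a ⇒ no successor for Q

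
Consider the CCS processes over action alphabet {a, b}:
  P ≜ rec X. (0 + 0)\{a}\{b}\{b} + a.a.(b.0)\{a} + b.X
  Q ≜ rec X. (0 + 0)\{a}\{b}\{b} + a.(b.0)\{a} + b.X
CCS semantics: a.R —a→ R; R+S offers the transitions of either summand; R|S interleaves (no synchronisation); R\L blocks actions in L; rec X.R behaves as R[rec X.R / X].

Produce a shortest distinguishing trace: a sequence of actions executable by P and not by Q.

aa

Reachable graph of P (4 states):
  m0 = rec X. (0 + 0)\{a}\{b}\{b} + a.a.(b.0)\{a} + b.X has moves =a=> m1, =b=> m0
  m1 = a.(b.0)\{a} has moves =a=> m2
  m2 = (b.0)\{a} has moves =b=> m3
  m3 = 0\{a} has moves ∅
Reachable graph of Q (3 states):
  n0 = rec X. (0 + 0)\{a}\{b}\{b} + a.(b.0)\{a} + b.X has moves =a=> n1, =b=> n0
  n1 = (b.0)\{a} has moves =b=> n2
  n2 = 0\{a} has moves ∅
Trace ⟨aa⟩ through P, begin at {m0}:
  [1] a ⇒ {m1}
  [2] a ⇒ {m2}
  ✓ P
Trace ⟨aa⟩ through Q, begin at {n0}:
  [1] a ⇒ {n1}
  [2] a ⇒ ∅  — Q cannot continue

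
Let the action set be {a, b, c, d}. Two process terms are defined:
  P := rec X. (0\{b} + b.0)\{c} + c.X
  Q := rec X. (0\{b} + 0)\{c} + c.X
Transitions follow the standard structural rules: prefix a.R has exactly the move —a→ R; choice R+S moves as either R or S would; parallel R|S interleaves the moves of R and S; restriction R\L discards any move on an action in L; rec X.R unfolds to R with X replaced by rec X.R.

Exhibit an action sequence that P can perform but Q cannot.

LTS(P): 2 reachable states
  u0 = rec X. (0\{b} + b.0)\{c} + c.X ⊢ -b-> u1, -c-> u0
  u1 = 0\{c} ⊢ (no moves)
LTS(Q): 1 reachable states
  v0 = rec X. (0\{b} + 0)\{c} + c.X ⊢ -c-> v0
Executing b from P (initial set {u0}):
  after b @ step 1: {u1}
  P completes σ.
Executing b from Q (initial set {v0}):
  after b @ step 1: ∅ (Q stuck)

b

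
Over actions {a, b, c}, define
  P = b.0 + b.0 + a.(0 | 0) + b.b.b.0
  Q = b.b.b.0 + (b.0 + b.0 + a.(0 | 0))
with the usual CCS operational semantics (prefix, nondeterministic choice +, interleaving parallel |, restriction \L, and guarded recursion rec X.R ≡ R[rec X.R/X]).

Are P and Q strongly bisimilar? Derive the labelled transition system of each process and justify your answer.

bisimilar

P's transition system — 5 states:
  p0 = b.0 + b.0 + a.(0 | 0) + b.b.b.0 :: -a-> p1, -b-> p2, -b-> p3
  p1 = 0 | 0 :: ∅
  p2 = 0 :: ∅
  p3 = b.b.0 :: -b-> p4
  p4 = b.0 :: -b-> p2
Q's transition system — 5 states:
  q0 = b.b.b.0 + (b.0 + b.0 + a.(0 | 0)) :: -a-> q1, -b-> q2, -b-> q3
  q1 = 0 | 0 :: ∅
  q2 = 0 :: ∅
  q3 = b.b.0 :: -b-> q4
  q4 = b.0 :: -b-> q2
Partition-refinement fixed point:
  B0 = {p0, q0}
  B1 = {p1, p2, q1, q2}
  B2 = {p3, q3}
  B3 = {p4, q4}
p0 ∈ B0, q0 ∈ B0 → same block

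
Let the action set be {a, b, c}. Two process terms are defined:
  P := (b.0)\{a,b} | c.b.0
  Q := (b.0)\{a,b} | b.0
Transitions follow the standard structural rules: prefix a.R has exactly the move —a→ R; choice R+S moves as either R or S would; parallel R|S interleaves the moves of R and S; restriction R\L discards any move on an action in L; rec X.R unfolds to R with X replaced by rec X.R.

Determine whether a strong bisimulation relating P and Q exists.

LTS(P): 3 reachable states
  s0 = (b.0)\{a,b} | c.b.0 → —c→ s1
  s1 = (b.0)\{a,b} | b.0 → —b→ s2
  s2 = (b.0)\{a,b} | 0 → deadlocked
LTS(Q): 2 reachable states
  t0 = (b.0)\{a,b} | b.0 → —b→ t1
  t1 = (b.0)\{a,b} | 0 → deadlocked
Coarsest stable partition (strong bisimilarity classes):
  B0 = {s0}
  B1 = {s1, t0}
  B2 = {s2, t1}
s0 ∈ B0, t0 ∈ B1 → different blocks

NO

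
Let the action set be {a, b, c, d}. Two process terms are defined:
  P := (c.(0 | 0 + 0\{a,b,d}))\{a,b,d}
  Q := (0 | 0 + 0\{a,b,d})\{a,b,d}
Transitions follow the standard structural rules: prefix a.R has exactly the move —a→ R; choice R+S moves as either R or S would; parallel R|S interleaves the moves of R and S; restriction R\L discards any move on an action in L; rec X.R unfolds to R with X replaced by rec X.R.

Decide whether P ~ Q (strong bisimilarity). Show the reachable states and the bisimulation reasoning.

P ≁ Q

Reachable graph of P (2 states):
  p0 = (c.(0 | 0 + 0\{a,b,d}))\{a,b,d} → ··c··> p1
  p1 = (0 | 0 + 0\{a,b,d})\{a,b,d} → stopped
Reachable graph of Q (1 states):
  q0 = (0 | 0 + 0\{a,b,d})\{a,b,d} → stopped
Coarsest stable partition (strong bisimilarity classes):
  B0 = {p0}
  B1 = {p1, q0}
p0 ∈ B0, q0 ∈ B1 → different blocks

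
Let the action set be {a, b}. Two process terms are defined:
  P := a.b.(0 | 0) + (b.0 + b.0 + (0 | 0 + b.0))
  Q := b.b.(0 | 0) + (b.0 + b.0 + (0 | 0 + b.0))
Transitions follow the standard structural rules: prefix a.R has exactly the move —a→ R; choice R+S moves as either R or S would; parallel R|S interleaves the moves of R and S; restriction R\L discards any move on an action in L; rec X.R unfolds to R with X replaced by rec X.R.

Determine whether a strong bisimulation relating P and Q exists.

Reachable graph of P (4 states):
  m0 = a.b.(0 | 0) + (b.0 + b.0 + (0 | 0 + b.0)) :: —a→ m1, —b→ m2
  m1 = b.(0 | 0) :: —b→ m3
  m2 = 0 :: ·
  m3 = 0 | 0 :: ·
Reachable graph of Q (4 states):
  n0 = b.b.(0 | 0) + (b.0 + b.0 + (0 | 0 + b.0)) :: —b→ n1, —b→ n2
  n1 = 0 :: ·
  n2 = b.(0 | 0) :: —b→ n3
  n3 = 0 | 0 :: ·
Partition-refinement fixed point:
  B0 = {m0}
  B1 = {m1, n2}
  B2 = {m2, m3, n1, n3}
  B3 = {n0}
m0 ∈ B0, n0 ∈ B3 → different blocks

P ≁ Q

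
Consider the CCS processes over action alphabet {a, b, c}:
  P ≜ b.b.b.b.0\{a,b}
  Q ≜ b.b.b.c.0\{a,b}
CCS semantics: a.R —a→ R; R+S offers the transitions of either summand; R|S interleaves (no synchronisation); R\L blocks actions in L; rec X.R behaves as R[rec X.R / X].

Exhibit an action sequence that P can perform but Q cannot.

bbbb

Reachable graph of P (5 states):
  p0 = b.b.b.b.0\{a,b} → -b-> p1
  p1 = b.b.b.0\{a,b} → -b-> p2
  p2 = b.b.0\{a,b} → -b-> p3
  p3 = b.0\{a,b} → -b-> p4
  p4 = 0\{a,b} → (no moves)
Reachable graph of Q (5 states):
  q0 = b.b.b.c.0\{a,b} → -b-> q1
  q1 = b.b.c.0\{a,b} → -b-> q2
  q2 = b.c.0\{a,b} → -b-> q3
  q3 = c.0\{a,b} → -c-> q4
  q4 = 0\{a,b} → (no moves)
Executing bbbb from P (initial set {p0}):
  after b @ step 1: {p1}
  after b @ step 2: {p2}
  after b @ step 3: {p3}
  after b @ step 4: {p4}
  ✓ P
Executing bbbb from Q (initial set {q0}):
  after b @ step 1: {q1}
  after b @ step 2: {q2}
  after b @ step 3: {q3}
  after b @ step 4: ∅ (Q stuck)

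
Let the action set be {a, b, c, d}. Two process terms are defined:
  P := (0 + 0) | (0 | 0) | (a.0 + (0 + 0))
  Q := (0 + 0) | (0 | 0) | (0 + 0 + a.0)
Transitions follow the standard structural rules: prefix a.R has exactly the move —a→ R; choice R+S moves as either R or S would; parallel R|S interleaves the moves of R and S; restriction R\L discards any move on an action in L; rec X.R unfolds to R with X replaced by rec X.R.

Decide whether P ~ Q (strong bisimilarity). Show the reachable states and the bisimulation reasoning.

LTS(P): 2 reachable states
  m0 = (0 + 0) | (0 | 0) | (a.0 + (0 + 0)) has moves =a=> m1
  m1 = (0 + 0) | (0 | 0) | 0 has moves ∅
LTS(Q): 2 reachable states
  n0 = (0 + 0) | (0 | 0) | (0 + 0 + a.0) has moves =a=> n1
  n1 = (0 + 0) | (0 | 0) | 0 has moves ∅
Coarsest stable partition (strong bisimilarity classes):
  B0 = {m0, n0}
  B1 = {m1, n1}
m0 ∈ B0, n0 ∈ B0 → same block

P ~ Q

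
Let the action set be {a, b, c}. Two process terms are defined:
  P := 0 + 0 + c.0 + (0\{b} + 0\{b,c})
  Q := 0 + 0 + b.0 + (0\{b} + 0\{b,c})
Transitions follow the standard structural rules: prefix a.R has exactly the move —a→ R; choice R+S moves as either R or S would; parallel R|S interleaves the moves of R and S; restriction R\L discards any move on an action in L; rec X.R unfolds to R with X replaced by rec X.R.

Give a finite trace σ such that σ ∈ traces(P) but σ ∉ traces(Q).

P's transition system — 2 states:
  u0 = 0 + 0 + c.0 + (0\{b} + 0\{b,c}) → ··c··> u1
  u1 = 0 → stopped
Q's transition system — 2 states:
  v0 = 0 + 0 + b.0 + (0\{b} + 0\{b,c}) → ··b··> v1
  v1 = 0 → stopped
Run σ = ⟨c⟩ on P: start {u0}
  [1] c ⇒ {u1}
  P completes σ.
Run σ = ⟨c⟩ on Q: start {v0}
  [1] c ⇒ no successor for Q

c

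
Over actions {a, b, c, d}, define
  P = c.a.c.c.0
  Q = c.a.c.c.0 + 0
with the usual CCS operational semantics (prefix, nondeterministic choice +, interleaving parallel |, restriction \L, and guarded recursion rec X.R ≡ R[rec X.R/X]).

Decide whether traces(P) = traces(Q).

YES

LTS(P): 5 reachable states
  m0 = c.a.c.c.0 | --c--▸ m1
  m1 = a.c.c.0 | --a--▸ m2
  m2 = c.c.0 | --c--▸ m3
  m3 = c.0 | --c--▸ m4
  m4 = 0 | deadlocked
LTS(Q): 5 reachable states
  n0 = c.a.c.c.0 + 0 | --c--▸ n1
  n1 = a.c.c.0 | --a--▸ n2
  n2 = c.c.0 | --c--▸ n3
  n3 = c.0 | --c--▸ n4
  n4 = 0 | deadlocked
Partition-refinement fixed point:
  B0 = {m0, n0}
  B1 = {m1, n1}
  B2 = {m2, n2}
  B3 = {m3, n3}
  B4 = {m4, n4}
m0 ∈ B0, n0 ∈ B0 → same block
Bisimilar ⇒ trace-equivalent.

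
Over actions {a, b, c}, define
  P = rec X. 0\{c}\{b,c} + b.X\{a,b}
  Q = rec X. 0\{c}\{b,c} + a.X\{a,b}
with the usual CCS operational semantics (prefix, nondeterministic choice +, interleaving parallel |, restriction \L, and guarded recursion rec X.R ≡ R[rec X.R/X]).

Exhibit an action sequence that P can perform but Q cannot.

LTS(P): 2 reachable states
  u0 = rec X. 0\{c}\{b,c} + b.X\{a,b} → =b=> u1
  u1 = (rec X. 0\{c}\{b,c} + b.X\{a,b})\{a,b} → stopped
LTS(Q): 2 reachable states
  v0 = rec X. 0\{c}\{b,c} + a.X\{a,b} → =a=> v1
  v1 = (rec X. 0\{c}\{b,c} + a.X\{a,b})\{a,b} → stopped
Executing b from P (initial set {u0}):
  step 1 (b): {u1}
  — P admits the full trace.
Executing b from Q (initial set {v0}):
  step 1 (b): ∅  — Q cannot continue

b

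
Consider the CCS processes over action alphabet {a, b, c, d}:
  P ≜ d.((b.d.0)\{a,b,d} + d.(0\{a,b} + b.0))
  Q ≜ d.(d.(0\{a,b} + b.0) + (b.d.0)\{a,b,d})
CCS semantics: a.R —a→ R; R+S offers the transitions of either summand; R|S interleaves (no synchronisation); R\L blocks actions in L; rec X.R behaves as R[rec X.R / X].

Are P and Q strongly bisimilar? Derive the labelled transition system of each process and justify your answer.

P ~ Q

P's transition system — 4 states:
  s0 = d.((b.d.0)\{a,b,d} + d.(0\{a,b} + b.0)) has moves =d=> s1
  s1 = (b.d.0)\{a,b,d} + d.(0\{a,b} + b.0) has moves =d=> s2
  s2 = 0\{a,b} + b.0 has moves =b=> s3
  s3 = 0 has moves ∅
Q's transition system — 4 states:
  t0 = d.(d.(0\{a,b} + b.0) + (b.d.0)\{a,b,d}) has moves =d=> t1
  t1 = d.(0\{a,b} + b.0) + (b.d.0)\{a,b,d} has moves =d=> t2
  t2 = 0\{a,b} + b.0 has moves =b=> t3
  t3 = 0 has moves ∅
Bisimilarity quotient blocks:
  B0 = {s0, t0}
  B1 = {s1, t1}
  B2 = {s2, t2}
  B3 = {s3, t3}
s0 ∈ B0, t0 ∈ B0 → same block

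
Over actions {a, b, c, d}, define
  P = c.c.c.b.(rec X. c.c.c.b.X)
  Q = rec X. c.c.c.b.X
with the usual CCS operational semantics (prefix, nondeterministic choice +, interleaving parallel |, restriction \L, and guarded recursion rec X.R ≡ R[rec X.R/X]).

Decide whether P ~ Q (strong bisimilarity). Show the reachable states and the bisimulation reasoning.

P's transition system — 5 states:
  u0 = c.c.c.b.(rec X. c.c.c.b.X) → ··c··> u1
  u1 = c.c.b.(rec X. c.c.c.b.X) → ··c··> u2
  u2 = c.b.(rec X. c.c.c.b.X) → ··c··> u3
  u3 = b.(rec X. c.c.c.b.X) → ··b··> u4
  u4 = rec X. c.c.c.b.X → ··c··> u1
Q's transition system — 4 states:
  v0 = rec X. c.c.c.b.X → ··c··> v1
  v1 = c.c.b.(rec X. c.c.c.b.X) → ··c··> v2
  v2 = c.b.(rec X. c.c.c.b.X) → ··c··> v3
  v3 = b.(rec X. c.c.c.b.X) → ··b··> v0
Partition-refinement fixed point:
  B0 = {u0, u4, v0}
  B1 = {u1, v1}
  B2 = {u2, v2}
  B3 = {u3, v3}
u0 ∈ B0, v0 ∈ B0 → same block

YES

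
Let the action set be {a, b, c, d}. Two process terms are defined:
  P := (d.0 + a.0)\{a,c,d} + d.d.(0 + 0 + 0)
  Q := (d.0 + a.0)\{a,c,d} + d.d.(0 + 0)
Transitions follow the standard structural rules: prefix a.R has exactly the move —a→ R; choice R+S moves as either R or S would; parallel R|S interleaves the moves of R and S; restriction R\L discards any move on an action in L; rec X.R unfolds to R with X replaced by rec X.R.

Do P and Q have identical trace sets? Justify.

Reachable graph of P (3 states):
  p0 = (d.0 + a.0)\{a,c,d} + d.d.(0 + 0 + 0) ⊢ ··d··> p1
  p1 = d.(0 + 0 + 0) ⊢ ··d··> p2
  p2 = 0 + 0 + 0 ⊢ stopped
Reachable graph of Q (3 states):
  q0 = (d.0 + a.0)\{a,c,d} + d.d.(0 + 0) ⊢ ··d··> q1
  q1 = d.(0 + 0) ⊢ ··d··> q2
  q2 = 0 + 0 ⊢ stopped
Coarsest stable partition (strong bisimilarity classes):
  B0 = {p0, q0}
  B1 = {p1, q1}
  B2 = {p2, q2}
p0 ∈ B0, q0 ∈ B0 → same block
Bisimilar ⇒ trace-equivalent.

traces(P) = traces(Q)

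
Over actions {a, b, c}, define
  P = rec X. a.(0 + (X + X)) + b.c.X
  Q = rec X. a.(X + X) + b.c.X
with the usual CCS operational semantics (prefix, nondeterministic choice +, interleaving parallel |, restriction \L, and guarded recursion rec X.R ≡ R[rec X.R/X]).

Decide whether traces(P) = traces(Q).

YES

Reachable graph of P (3 states):
  p0 = rec X. a.(0 + (X + X)) + b.c.X has moves —a→ p1, —b→ p2
  p1 = 0 + ((rec X. a.(0 + (X + X)) + b.c.X) + (rec X. a.(0 + (X + X)) + b.c.X)) has moves —a→ p1, —b→ p2
  p2 = c.(rec X. a.(0 + (X + X)) + b.c.X) has moves —c→ p0
Reachable graph of Q (3 states):
  q0 = rec X. a.(X + X) + b.c.X has moves —a→ q1, —b→ q2
  q1 = (rec X. a.(X + X) + b.c.X) + (rec X. a.(X + X) + b.c.X) has moves —a→ q1, —b→ q2
  q2 = c.(rec X. a.(X + X) + b.c.X) has moves —c→ q0
Partition-refinement fixed point:
  B0 = {p0, p1, q0, q1}
  B1 = {p2, q2}
p0 ∈ B0, q0 ∈ B0 → same block
Bisimilar ⇒ trace-equivalent.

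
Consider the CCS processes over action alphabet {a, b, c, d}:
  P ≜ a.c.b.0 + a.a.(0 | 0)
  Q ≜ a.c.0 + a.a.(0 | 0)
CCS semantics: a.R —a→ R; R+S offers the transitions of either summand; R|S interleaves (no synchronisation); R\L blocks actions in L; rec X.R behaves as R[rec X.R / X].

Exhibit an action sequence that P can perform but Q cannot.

acb

P's transition system — 6 states:
  m0 = a.c.b.0 + a.a.(0 | 0) :: =a=> m1, =a=> m2
  m1 = a.(0 | 0) :: =a=> m3
  m2 = c.b.0 :: =c=> m4
  m3 = 0 | 0 :: stopped
  m4 = b.0 :: =b=> m5
  m5 = 0 :: stopped
Q's transition system — 5 states:
  n0 = a.c.0 + a.a.(0 | 0) :: =a=> n1, =a=> n2
  n1 = a.(0 | 0) :: =a=> n3
  n2 = c.0 :: =c=> n4
  n3 = 0 | 0 :: stopped
  n4 = 0 :: stopped
Run σ = ⟨acb⟩ on P: start {m0}
  step 1 (a): {m1, m2}
  step 2 (c): {m4}
  step 3 (b): {m5}
  P completes σ.
Run σ = ⟨acb⟩ on Q: start {n0}
  step 1 (a): {n1, n2}
  step 2 (c): {n4}
  step 3 (b): ∅  — Q cannot continue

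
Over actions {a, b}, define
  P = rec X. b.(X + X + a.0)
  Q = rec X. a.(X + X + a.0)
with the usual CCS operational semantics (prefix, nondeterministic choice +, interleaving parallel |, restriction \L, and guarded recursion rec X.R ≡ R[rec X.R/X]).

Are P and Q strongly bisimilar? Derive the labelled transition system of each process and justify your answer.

P's transition system — 3 states:
  s0 = rec X. b.(X + X + a.0) :: =b=> s1
  s1 = (rec X. b.(X + X + a.0)) + (rec X. b.(X + X + a.0)) + a.0 :: =a=> s2, =b=> s1
  s2 = 0 :: ∅
Q's transition system — 3 states:
  t0 = rec X. a.(X + X + a.0) :: =a=> t1
  t1 = (rec X. a.(X + X + a.0)) + (rec X. a.(X + X + a.0)) + a.0 :: =a=> t1, =a=> t2
  t2 = 0 :: ∅
Bisimilarity quotient blocks:
  B0 = {s0}
  B1 = {s1}
  B2 = {s2, t2}
  B3 = {t0}
  B4 = {t1}
s0 ∈ B0, t0 ∈ B3 → different blocks

not bisimilar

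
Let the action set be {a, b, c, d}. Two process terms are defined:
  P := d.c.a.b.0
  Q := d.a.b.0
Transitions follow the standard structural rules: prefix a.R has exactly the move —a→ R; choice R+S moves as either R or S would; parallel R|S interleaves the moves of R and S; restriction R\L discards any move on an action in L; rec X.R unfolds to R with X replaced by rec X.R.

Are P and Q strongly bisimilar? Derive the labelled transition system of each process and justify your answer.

P ≁ Q

LTS(P): 5 reachable states
  m0 = d.c.a.b.0 | --d--▸ m1
  m1 = c.a.b.0 | --c--▸ m2
  m2 = a.b.0 | --a--▸ m3
  m3 = b.0 | --b--▸ m4
  m4 = 0 | (no moves)
LTS(Q): 4 reachable states
  n0 = d.a.b.0 | --d--▸ n1
  n1 = a.b.0 | --a--▸ n2
  n2 = b.0 | --b--▸ n3
  n3 = 0 | (no moves)
Coarsest stable partition (strong bisimilarity classes):
  B0 = {m0}
  B1 = {m1}
  B2 = {m2, n1}
  B3 = {m3, n2}
  B4 = {m4, n3}
  B5 = {n0}
m0 ∈ B0, n0 ∈ B5 → different blocks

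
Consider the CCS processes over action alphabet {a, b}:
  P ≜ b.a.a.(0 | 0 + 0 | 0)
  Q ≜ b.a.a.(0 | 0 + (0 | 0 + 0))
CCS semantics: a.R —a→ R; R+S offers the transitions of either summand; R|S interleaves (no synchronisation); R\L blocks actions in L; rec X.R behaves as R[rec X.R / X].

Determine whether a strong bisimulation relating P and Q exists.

LTS(P): 4 reachable states
  p0 = b.a.a.(0 | 0 + 0 | 0) :: ··b··> p1
  p1 = a.a.(0 | 0 + 0 | 0) :: ··a··> p2
  p2 = a.(0 | 0 + 0 | 0) :: ··a··> p3
  p3 = 0 | 0 + 0 | 0 :: ∅
LTS(Q): 4 reachable states
  q0 = b.a.a.(0 | 0 + (0 | 0 + 0)) :: ··b··> q1
  q1 = a.a.(0 | 0 + (0 | 0 + 0)) :: ··a··> q2
  q2 = a.(0 | 0 + (0 | 0 + 0)) :: ··a··> q3
  q3 = 0 | 0 + (0 | 0 + 0) :: ∅
Partition-refinement fixed point:
  B0 = {p0, q0}
  B1 = {p1, q1}
  B2 = {p2, q2}
  B3 = {p3, q3}
p0 ∈ B0, q0 ∈ B0 → same block

P ~ Q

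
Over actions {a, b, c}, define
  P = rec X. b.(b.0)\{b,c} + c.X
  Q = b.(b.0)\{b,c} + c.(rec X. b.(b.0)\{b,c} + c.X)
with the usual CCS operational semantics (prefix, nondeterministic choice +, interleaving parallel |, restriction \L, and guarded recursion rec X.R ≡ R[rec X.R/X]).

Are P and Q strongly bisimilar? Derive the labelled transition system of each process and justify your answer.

LTS(P): 2 reachable states
  u0 = rec X. b.(b.0)\{b,c} + c.X ⊢ --b--▸ u1, --c--▸ u0
  u1 = (b.0)\{b,c} ⊢ (no moves)
LTS(Q): 3 reachable states
  v0 = b.(b.0)\{b,c} + c.(rec X. b.(b.0)\{b,c} + c.X) ⊢ --b--▸ v1, --c--▸ v2
  v1 = (b.0)\{b,c} ⊢ (no moves)
  v2 = rec X. b.(b.0)\{b,c} + c.X ⊢ --b--▸ v1, --c--▸ v2
Coarsest stable partition (strong bisimilarity classes):
  B0 = {u0, v0, v2}
  B1 = {u1, v1}
u0 ∈ B0, v0 ∈ B0 → same block

P ~ Q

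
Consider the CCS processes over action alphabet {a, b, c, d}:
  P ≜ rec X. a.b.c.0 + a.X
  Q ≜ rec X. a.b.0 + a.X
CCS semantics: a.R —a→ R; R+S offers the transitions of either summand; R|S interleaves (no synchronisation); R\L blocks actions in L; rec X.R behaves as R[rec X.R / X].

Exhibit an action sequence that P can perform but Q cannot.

P's transition system — 4 states:
  s0 = rec X. a.b.c.0 + a.X has moves --a--▸ s0, --a--▸ s1
  s1 = b.c.0 has moves --b--▸ s2
  s2 = c.0 has moves --c--▸ s3
  s3 = 0 has moves ·
Q's transition system — 3 states:
  t0 = rec X. a.b.0 + a.X has moves --a--▸ t0, --a--▸ t1
  t1 = b.0 has moves --b--▸ t2
  t2 = 0 has moves ·
Run σ = ⟨abc⟩ on P: start {s0}
  [1] a ⇒ {s0, s1}
  [2] b ⇒ {s2}
  [3] c ⇒ {s3}
  P completes σ.
Run σ = ⟨abc⟩ on Q: start {t0}
  [1] a ⇒ {t0, t1}
  [2] b ⇒ {t2}
  [3] c ⇒ ∅  — Q cannot continue

abc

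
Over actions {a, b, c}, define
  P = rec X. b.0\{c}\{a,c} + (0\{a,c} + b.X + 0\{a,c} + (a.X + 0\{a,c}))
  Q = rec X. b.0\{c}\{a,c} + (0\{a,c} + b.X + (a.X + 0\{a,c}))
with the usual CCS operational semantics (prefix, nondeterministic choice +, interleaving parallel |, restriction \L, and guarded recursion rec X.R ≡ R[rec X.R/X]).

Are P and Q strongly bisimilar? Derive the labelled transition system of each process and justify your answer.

P ~ Q

P's transition system — 2 states:
  p0 = rec X. b.0\{c}\{a,c} + (0\{a,c} + b.X + 0\{a,c} + (a.X + 0\{a,c})) has moves ··a··> p0, ··b··> p0, ··b··> p1
  p1 = 0\{c}\{a,c} has moves (no moves)
Q's transition system — 2 states:
  q0 = rec X. b.0\{c}\{a,c} + (0\{a,c} + b.X + (a.X + 0\{a,c})) has moves ··a··> q0, ··b··> q0, ··b··> q1
  q1 = 0\{c}\{a,c} has moves (no moves)
Bisimilarity quotient blocks:
  B0 = {p0, q0}
  B1 = {p1, q1}
p0 ∈ B0, q0 ∈ B0 → same block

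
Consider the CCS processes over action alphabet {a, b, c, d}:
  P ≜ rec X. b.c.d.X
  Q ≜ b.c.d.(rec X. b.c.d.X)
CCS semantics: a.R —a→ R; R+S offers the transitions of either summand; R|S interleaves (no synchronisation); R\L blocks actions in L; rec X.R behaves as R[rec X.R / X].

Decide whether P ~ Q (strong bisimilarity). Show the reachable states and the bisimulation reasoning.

bisimilar

Reachable graph of P (3 states):
  m0 = rec X. b.c.d.X | ··b··> m1
  m1 = c.d.(rec X. b.c.d.X) | ··c··> m2
  m2 = d.(rec X. b.c.d.X) | ··d··> m0
Reachable graph of Q (4 states):
  n0 = b.c.d.(rec X. b.c.d.X) | ··b··> n1
  n1 = c.d.(rec X. b.c.d.X) | ··c··> n2
  n2 = d.(rec X. b.c.d.X) | ··d··> n3
  n3 = rec X. b.c.d.X | ··b··> n1
Coarsest stable partition (strong bisimilarity classes):
  B0 = {m0, n0, n3}
  B1 = {m1, n1}
  B2 = {m2, n2}
m0 ∈ B0, n0 ∈ B0 → same block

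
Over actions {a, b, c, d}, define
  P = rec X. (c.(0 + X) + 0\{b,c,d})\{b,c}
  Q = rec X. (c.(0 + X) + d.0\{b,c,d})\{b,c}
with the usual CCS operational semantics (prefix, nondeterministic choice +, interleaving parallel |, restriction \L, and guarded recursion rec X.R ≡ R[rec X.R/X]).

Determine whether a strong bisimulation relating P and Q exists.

P's transition system — 1 states:
  m0 = rec X. (c.(0 + X) + 0\{b,c,d})\{b,c} | ∅
Q's transition system — 2 states:
  n0 = rec X. (c.(0 + X) + d.0\{b,c,d})\{b,c} | --d--▸ n1
  n1 = 0\{b,c,d}\{b,c} | ∅
Partition-refinement fixed point:
  B0 = {m0, n1}
  B1 = {n0}
m0 ∈ B0, n0 ∈ B1 → different blocks

not bisimilar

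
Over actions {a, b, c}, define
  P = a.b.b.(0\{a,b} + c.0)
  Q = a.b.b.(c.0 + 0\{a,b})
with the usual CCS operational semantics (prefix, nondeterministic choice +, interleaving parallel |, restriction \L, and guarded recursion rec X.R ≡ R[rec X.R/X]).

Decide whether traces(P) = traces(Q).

traces(P) = traces(Q)

P's transition system — 5 states:
  s0 = a.b.b.(0\{a,b} + c.0) ⊢ =a=> s1
  s1 = b.b.(0\{a,b} + c.0) ⊢ =b=> s2
  s2 = b.(0\{a,b} + c.0) ⊢ =b=> s3
  s3 = 0\{a,b} + c.0 ⊢ =c=> s4
  s4 = 0 ⊢ ∅
Q's transition system — 5 states:
  t0 = a.b.b.(c.0 + 0\{a,b}) ⊢ =a=> t1
  t1 = b.b.(c.0 + 0\{a,b}) ⊢ =b=> t2
  t2 = b.(c.0 + 0\{a,b}) ⊢ =b=> t3
  t3 = c.0 + 0\{a,b} ⊢ =c=> t4
  t4 = 0 ⊢ ∅
Bisimilarity quotient blocks:
  B0 = {s0, t0}
  B1 = {s1, t1}
  B2 = {s2, t2}
  B3 = {s3, t3}
  B4 = {s4, t4}
s0 ∈ B0, t0 ∈ B0 → same block
Bisimilar ⇒ trace-equivalent.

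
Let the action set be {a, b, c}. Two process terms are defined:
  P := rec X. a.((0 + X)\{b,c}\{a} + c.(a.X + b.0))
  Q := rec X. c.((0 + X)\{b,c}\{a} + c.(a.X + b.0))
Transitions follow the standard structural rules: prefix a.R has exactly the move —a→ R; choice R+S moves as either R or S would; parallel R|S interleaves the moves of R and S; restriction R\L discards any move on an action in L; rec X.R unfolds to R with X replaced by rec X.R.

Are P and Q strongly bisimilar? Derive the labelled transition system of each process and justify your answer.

LTS(P): 4 reachable states
  u0 = rec X. a.((0 + X)\{b,c}\{a} + c.(a.X + b.0)) has moves --a--▸ u1
  u1 = (0 + (rec X. a.((0 + X)\{b,c}\{a} + c.(a.X + b.0))))\{b,c}\{a} + c.(a.(rec X. a.((0 + X)\{b,c}\{a} + c.(a.X + b.0))) + b.0) has moves --c--▸ u2
  u2 = a.(rec X. a.((0 + X)\{b,c}\{a} + c.(a.X + b.0))) + b.0 has moves --a--▸ u0, --b--▸ u3
  u3 = 0 has moves (no moves)
LTS(Q): 4 reachable states
  v0 = rec X. c.((0 + X)\{b,c}\{a} + c.(a.X + b.0)) has moves --c--▸ v1
  v1 = (0 + (rec X. c.((0 + X)\{b,c}\{a} + c.(a.X + b.0))))\{b,c}\{a} + c.(a.(rec X. c.((0 + X)\{b,c}\{a} + c.(a.X + b.0))) + b.0) has moves --c--▸ v2
  v2 = a.(rec X. c.((0 + X)\{b,c}\{a} + c.(a.X + b.0))) + b.0 has moves --a--▸ v0, --b--▸ v3
  v3 = 0 has moves (no moves)
Coarsest stable partition (strong bisimilarity classes):
  B0 = {u0}
  B1 = {u1}
  B2 = {u2}
  B3 = {u3, v3}
  B4 = {v0}
  B5 = {v1}
  B6 = {v2}
u0 ∈ B0, v0 ∈ B4 → different blocks

P ≁ Q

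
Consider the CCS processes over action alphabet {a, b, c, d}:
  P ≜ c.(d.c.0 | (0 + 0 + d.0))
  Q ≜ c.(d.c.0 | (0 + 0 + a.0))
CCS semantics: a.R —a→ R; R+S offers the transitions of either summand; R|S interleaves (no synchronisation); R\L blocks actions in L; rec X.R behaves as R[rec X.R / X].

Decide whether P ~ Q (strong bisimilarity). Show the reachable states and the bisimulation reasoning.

NO

P's transition system — 7 states:
  p0 = c.(d.c.0 | (0 + 0 + d.0)) | --c--▸ p1
  p1 = d.c.0 | (0 + 0 + d.0) | --d--▸ p2, --d--▸ p3
  p2 = c.0 | (0 + 0 + d.0) | --c--▸ p4, --d--▸ p5
  p3 = d.c.0 | 0 | --d--▸ p5
  p4 = 0 | (0 + 0 + d.0) | --d--▸ p6
  p5 = c.0 | 0 | --c--▸ p6
  p6 = 0 | 0 | (no moves)
Q's transition system — 7 states:
  q0 = c.(d.c.0 | (0 + 0 + a.0)) | --c--▸ q1
  q1 = d.c.0 | (0 + 0 + a.0) | --a--▸ q2, --d--▸ q3
  q2 = d.c.0 | 0 | --d--▸ q4
  q3 = c.0 | (0 + 0 + a.0) | --a--▸ q4, --c--▸ q5
  q4 = c.0 | 0 | --c--▸ q6
  q5 = 0 | (0 + 0 + a.0) | --a--▸ q6
  q6 = 0 | 0 | (no moves)
Bisimilarity quotient blocks:
  B0 = {p0}
  B1 = {p1}
  B2 = {p3, q2}
  B3 = {p5, q4}
  B4 = {p6, q6}
  B5 = {p2}
  B6 = {p4}
  B7 = {q0}
  B8 = {q1}
  B9 = {q3}
  B10 = {q5}
p0 ∈ B0, q0 ∈ B7 → different blocks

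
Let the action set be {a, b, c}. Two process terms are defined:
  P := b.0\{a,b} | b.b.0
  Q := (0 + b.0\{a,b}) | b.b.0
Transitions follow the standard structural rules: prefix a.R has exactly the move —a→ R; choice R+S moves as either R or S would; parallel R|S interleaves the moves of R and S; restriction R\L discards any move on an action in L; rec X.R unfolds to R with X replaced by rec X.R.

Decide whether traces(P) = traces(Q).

P's transition system — 6 states:
  u0 = b.0\{a,b} | b.b.0 → ··b··> u1, ··b··> u2
  u1 = 0\{a,b} | b.b.0 → ··b··> u3
  u2 = b.0\{a,b} | b.0 → ··b··> u3, ··b··> u4
  u3 = 0\{a,b} | b.0 → ··b··> u5
  u4 = b.0\{a,b} | 0 → ··b··> u5
  u5 = 0\{a,b} | 0 → stopped
Q's transition system — 6 states:
  v0 = (0 + b.0\{a,b}) | b.b.0 → ··b··> v1, ··b··> v2
  v1 = (0 + b.0\{a,b}) | b.0 → ··b··> v3, ··b··> v4
  v2 = 0\{a,b} | b.b.0 → ··b··> v4
  v3 = (0 + b.0\{a,b}) | 0 → ··b··> v5
  v4 = 0\{a,b} | b.0 → ··b··> v5
  v5 = 0\{a,b} | 0 → stopped
Coarsest stable partition (strong bisimilarity classes):
  B0 = {u0, v0}
  B1 = {u1, u2, v1, v2}
  B2 = {u3, u4, v3, v4}
  B3 = {u5, v5}
u0 ∈ B0, v0 ∈ B0 → same block
Bisimilar ⇒ trace-equivalent.

traces(P) = traces(Q)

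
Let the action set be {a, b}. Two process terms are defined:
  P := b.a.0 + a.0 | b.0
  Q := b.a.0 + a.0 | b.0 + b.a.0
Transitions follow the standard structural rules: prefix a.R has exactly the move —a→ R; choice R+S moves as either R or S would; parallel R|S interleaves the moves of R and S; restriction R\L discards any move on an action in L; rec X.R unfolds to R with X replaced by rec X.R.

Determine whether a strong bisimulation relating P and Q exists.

P ~ Q

P's transition system — 6 states:
  s0 = b.a.0 + a.0 | b.0 | =a=> s1, =b=> s2, =b=> s3
  s1 = 0 | b.0 | =b=> s4
  s2 = a.0 | =a=> s5
  s3 = a.0 | 0 | =a=> s4
  s4 = 0 | 0 | ·
  s5 = 0 | ·
Q's transition system — 6 states:
  t0 = b.a.0 + a.0 | b.0 + b.a.0 | =a=> t1, =b=> t2, =b=> t3
  t1 = 0 | b.0 | =b=> t4
  t2 = a.0 | =a=> t5
  t3 = a.0 | 0 | =a=> t4
  t4 = 0 | 0 | ·
  t5 = 0 | ·
Partition-refinement fixed point:
  B0 = {s0, t0}
  B1 = {s1, t1}
  B2 = {s4, s5, t4, t5}
  B3 = {s2, s3, t2, t3}
s0 ∈ B0, t0 ∈ B0 → same block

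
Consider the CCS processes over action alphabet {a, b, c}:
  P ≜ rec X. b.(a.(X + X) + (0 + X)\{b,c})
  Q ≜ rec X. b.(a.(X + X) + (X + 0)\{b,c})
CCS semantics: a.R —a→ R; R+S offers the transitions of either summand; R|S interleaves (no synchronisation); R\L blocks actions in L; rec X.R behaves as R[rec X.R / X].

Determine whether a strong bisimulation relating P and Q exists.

bisimilar

P's transition system — 3 states:
  m0 = rec X. b.(a.(X + X) + (0 + X)\{b,c}) → --b--▸ m1
  m1 = a.((rec X. b.(a.(X + X) + (0 + X)\{b,c})) + (rec X. b.(a.(X + X) + (0 + X)\{b,c}))) + (0 + (rec X. b.(a.(X + X) + (0 + X)\{b,c})))\{b,c} → --a--▸ m2
  m2 = (rec X. b.(a.(X + X) + (0 + X)\{b,c})) + (rec X. b.(a.(X + X) + (0 + X)\{b,c})) → --b--▸ m1
Q's transition system — 3 states:
  n0 = rec X. b.(a.(X + X) + (X + 0)\{b,c}) → --b--▸ n1
  n1 = a.((rec X. b.(a.(X + X) + (X + 0)\{b,c})) + (rec X. b.(a.(X + X) + (X + 0)\{b,c}))) + ((rec X. b.(a.(X + X) + (X + 0)\{b,c})) + 0)\{b,c} → --a--▸ n2
  n2 = (rec X. b.(a.(X + X) + (X + 0)\{b,c})) + (rec X. b.(a.(X + X) + (X + 0)\{b,c})) → --b--▸ n1
Coarsest stable partition (strong bisimilarity classes):
  B0 = {m0, m2, n0, n2}
  B1 = {m1, n1}
m0 ∈ B0, n0 ∈ B0 → same block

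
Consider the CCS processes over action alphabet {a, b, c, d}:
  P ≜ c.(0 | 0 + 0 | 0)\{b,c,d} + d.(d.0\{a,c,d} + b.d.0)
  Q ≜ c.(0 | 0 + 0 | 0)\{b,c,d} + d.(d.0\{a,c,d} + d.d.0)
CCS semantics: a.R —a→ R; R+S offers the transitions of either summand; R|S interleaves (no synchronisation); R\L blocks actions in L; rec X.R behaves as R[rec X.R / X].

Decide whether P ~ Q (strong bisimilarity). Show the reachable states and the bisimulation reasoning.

LTS(P): 6 reachable states
  p0 = c.(0 | 0 + 0 | 0)\{b,c,d} + d.(d.0\{a,c,d} + b.d.0) → -c-> p1, -d-> p2
  p1 = (0 | 0 + 0 | 0)\{b,c,d} → ·
  p2 = d.0\{a,c,d} + b.d.0 → -b-> p3, -d-> p4
  p3 = d.0 → -d-> p5
  p4 = 0\{a,c,d} → ·
  p5 = 0 → ·
LTS(Q): 6 reachable states
  q0 = c.(0 | 0 + 0 | 0)\{b,c,d} + d.(d.0\{a,c,d} + d.d.0) → -c-> q1, -d-> q2
  q1 = (0 | 0 + 0 | 0)\{b,c,d} → ·
  q2 = d.0\{a,c,d} + d.d.0 → -d-> q3, -d-> q4
  q3 = 0\{a,c,d} → ·
  q4 = d.0 → -d-> q5
  q5 = 0 → ·
Partition-refinement fixed point:
  B0 = {p0}
  B1 = {p2}
  B2 = {p3, q4}
  B3 = {p1, p4, p5, q1, q3, q5}
  B4 = {q0}
  B5 = {q2}
p0 ∈ B0, q0 ∈ B4 → different blocks

not bisimilar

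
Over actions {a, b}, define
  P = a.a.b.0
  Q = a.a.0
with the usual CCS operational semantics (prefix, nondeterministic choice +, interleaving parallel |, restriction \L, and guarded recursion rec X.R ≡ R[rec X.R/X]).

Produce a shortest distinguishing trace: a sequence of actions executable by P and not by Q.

aab

P's transition system — 4 states:
  u0 = a.a.b.0 has moves --a--▸ u1
  u1 = a.b.0 has moves --a--▸ u2
  u2 = b.0 has moves --b--▸ u3
  u3 = 0 has moves (no moves)
Q's transition system — 3 states:
  v0 = a.a.0 has moves --a--▸ v1
  v1 = a.0 has moves --a--▸ v2
  v2 = 0 has moves (no moves)
Run σ = ⟨aab⟩ on P: start {u0}
  [1] a ⇒ {u1}
  [2] a ⇒ {u2}
  [3] b ⇒ {u3}
  ✓ P
Run σ = ⟨aab⟩ on Q: start {v0}
  [1] a ⇒ {v1}
  [2] a ⇒ {v2}
  [3] b ⇒ no successor for Q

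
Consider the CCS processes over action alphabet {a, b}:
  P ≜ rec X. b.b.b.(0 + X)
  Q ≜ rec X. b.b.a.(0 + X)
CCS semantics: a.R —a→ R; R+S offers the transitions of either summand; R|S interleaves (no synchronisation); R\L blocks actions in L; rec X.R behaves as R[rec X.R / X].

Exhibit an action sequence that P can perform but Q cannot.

LTS(P): 4 reachable states
  s0 = rec X. b.b.b.(0 + X) has moves --b--▸ s1
  s1 = b.b.(0 + (rec X. b.b.b.(0 + X))) has moves --b--▸ s2
  s2 = b.(0 + (rec X. b.b.b.(0 + X))) has moves --b--▸ s3
  s3 = 0 + (rec X. b.b.b.(0 + X)) has moves --b--▸ s1
LTS(Q): 4 reachable states
  t0 = rec X. b.b.a.(0 + X) has moves --b--▸ t1
  t1 = b.a.(0 + (rec X. b.b.a.(0 + X))) has moves --b--▸ t2
  t2 = a.(0 + (rec X. b.b.a.(0 + X))) has moves --a--▸ t3
  t3 = 0 + (rec X. b.b.a.(0 + X)) has moves --b--▸ t1
Trace ⟨bbb⟩ through P, begin at {s0}:
  after b @ step 1: {s1}
  after b @ step 2: {s2}
  after b @ step 3: {s3}
  ✓ P
Trace ⟨bbb⟩ through Q, begin at {t0}:
  after b @ step 1: {t1}
  after b @ step 2: {t2}
  after b @ step 3: no successor for Q

bbb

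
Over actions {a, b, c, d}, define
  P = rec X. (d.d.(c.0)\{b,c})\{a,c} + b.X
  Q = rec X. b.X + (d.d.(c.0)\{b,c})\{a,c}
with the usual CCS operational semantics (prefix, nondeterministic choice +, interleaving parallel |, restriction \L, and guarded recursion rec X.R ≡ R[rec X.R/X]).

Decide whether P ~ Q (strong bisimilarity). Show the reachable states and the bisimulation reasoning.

bisimilar

LTS(P): 3 reachable states
  p0 = rec X. (d.d.(c.0)\{b,c})\{a,c} + b.X | ··b··> p0, ··d··> p1
  p1 = (d.(c.0)\{b,c})\{a,c} | ··d··> p2
  p2 = (c.0)\{b,c}\{a,c} | ·
LTS(Q): 3 reachable states
  q0 = rec X. b.X + (d.d.(c.0)\{b,c})\{a,c} | ··b··> q0, ··d··> q1
  q1 = (d.(c.0)\{b,c})\{a,c} | ··d··> q2
  q2 = (c.0)\{b,c}\{a,c} | ·
Coarsest stable partition (strong bisimilarity classes):
  B0 = {p0, q0}
  B1 = {p1, q1}
  B2 = {p2, q2}
p0 ∈ B0, q0 ∈ B0 → same block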